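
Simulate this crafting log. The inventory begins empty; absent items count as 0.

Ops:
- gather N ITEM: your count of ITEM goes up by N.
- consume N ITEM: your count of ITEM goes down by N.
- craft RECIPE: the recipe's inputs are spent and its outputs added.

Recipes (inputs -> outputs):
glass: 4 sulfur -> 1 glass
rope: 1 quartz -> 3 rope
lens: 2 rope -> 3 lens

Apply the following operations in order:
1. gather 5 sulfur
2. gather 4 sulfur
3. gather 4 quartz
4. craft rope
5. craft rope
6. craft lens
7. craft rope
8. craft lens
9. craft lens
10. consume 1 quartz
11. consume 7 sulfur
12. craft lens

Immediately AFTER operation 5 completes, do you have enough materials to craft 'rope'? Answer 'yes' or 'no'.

Answer: yes

Derivation:
After 1 (gather 5 sulfur): sulfur=5
After 2 (gather 4 sulfur): sulfur=9
After 3 (gather 4 quartz): quartz=4 sulfur=9
After 4 (craft rope): quartz=3 rope=3 sulfur=9
After 5 (craft rope): quartz=2 rope=6 sulfur=9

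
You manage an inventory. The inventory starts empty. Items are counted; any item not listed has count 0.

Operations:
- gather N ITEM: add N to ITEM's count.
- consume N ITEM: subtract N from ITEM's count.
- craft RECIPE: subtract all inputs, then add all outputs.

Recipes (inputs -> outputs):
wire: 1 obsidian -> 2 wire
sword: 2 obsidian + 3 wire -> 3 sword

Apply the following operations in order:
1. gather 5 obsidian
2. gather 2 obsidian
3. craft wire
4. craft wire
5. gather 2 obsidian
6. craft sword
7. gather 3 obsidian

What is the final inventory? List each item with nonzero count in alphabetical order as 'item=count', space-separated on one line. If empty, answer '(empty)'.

Answer: obsidian=8 sword=3 wire=1

Derivation:
After 1 (gather 5 obsidian): obsidian=5
After 2 (gather 2 obsidian): obsidian=7
After 3 (craft wire): obsidian=6 wire=2
After 4 (craft wire): obsidian=5 wire=4
After 5 (gather 2 obsidian): obsidian=7 wire=4
After 6 (craft sword): obsidian=5 sword=3 wire=1
After 7 (gather 3 obsidian): obsidian=8 sword=3 wire=1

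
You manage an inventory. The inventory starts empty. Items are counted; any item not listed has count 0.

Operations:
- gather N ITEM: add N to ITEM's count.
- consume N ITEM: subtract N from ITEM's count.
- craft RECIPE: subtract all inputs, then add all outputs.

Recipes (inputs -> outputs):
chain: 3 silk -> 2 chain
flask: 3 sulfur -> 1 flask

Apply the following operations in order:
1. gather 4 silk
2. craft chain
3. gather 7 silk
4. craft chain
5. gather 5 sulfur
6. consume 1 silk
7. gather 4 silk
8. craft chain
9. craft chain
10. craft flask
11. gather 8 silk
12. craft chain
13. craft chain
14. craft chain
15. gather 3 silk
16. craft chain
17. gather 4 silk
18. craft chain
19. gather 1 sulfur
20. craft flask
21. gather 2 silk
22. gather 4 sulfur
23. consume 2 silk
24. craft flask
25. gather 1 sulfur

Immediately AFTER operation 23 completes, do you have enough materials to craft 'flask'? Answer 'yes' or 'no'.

After 1 (gather 4 silk): silk=4
After 2 (craft chain): chain=2 silk=1
After 3 (gather 7 silk): chain=2 silk=8
After 4 (craft chain): chain=4 silk=5
After 5 (gather 5 sulfur): chain=4 silk=5 sulfur=5
After 6 (consume 1 silk): chain=4 silk=4 sulfur=5
After 7 (gather 4 silk): chain=4 silk=8 sulfur=5
After 8 (craft chain): chain=6 silk=5 sulfur=5
After 9 (craft chain): chain=8 silk=2 sulfur=5
After 10 (craft flask): chain=8 flask=1 silk=2 sulfur=2
After 11 (gather 8 silk): chain=8 flask=1 silk=10 sulfur=2
After 12 (craft chain): chain=10 flask=1 silk=7 sulfur=2
After 13 (craft chain): chain=12 flask=1 silk=4 sulfur=2
After 14 (craft chain): chain=14 flask=1 silk=1 sulfur=2
After 15 (gather 3 silk): chain=14 flask=1 silk=4 sulfur=2
After 16 (craft chain): chain=16 flask=1 silk=1 sulfur=2
After 17 (gather 4 silk): chain=16 flask=1 silk=5 sulfur=2
After 18 (craft chain): chain=18 flask=1 silk=2 sulfur=2
After 19 (gather 1 sulfur): chain=18 flask=1 silk=2 sulfur=3
After 20 (craft flask): chain=18 flask=2 silk=2
After 21 (gather 2 silk): chain=18 flask=2 silk=4
After 22 (gather 4 sulfur): chain=18 flask=2 silk=4 sulfur=4
After 23 (consume 2 silk): chain=18 flask=2 silk=2 sulfur=4

Answer: yes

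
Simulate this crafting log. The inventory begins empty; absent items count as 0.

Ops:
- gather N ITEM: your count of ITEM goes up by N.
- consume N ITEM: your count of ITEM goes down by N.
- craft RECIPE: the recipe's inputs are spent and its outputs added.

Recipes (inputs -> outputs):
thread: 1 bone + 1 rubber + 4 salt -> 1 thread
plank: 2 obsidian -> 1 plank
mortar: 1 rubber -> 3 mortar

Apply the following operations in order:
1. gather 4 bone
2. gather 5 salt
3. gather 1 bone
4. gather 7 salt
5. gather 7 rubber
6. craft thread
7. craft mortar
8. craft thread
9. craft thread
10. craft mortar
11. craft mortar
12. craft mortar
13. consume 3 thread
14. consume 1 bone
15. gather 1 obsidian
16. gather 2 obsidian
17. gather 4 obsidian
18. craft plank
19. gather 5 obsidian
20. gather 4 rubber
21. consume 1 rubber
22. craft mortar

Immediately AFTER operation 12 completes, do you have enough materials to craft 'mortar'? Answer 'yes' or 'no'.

Answer: no

Derivation:
After 1 (gather 4 bone): bone=4
After 2 (gather 5 salt): bone=4 salt=5
After 3 (gather 1 bone): bone=5 salt=5
After 4 (gather 7 salt): bone=5 salt=12
After 5 (gather 7 rubber): bone=5 rubber=7 salt=12
After 6 (craft thread): bone=4 rubber=6 salt=8 thread=1
After 7 (craft mortar): bone=4 mortar=3 rubber=5 salt=8 thread=1
After 8 (craft thread): bone=3 mortar=3 rubber=4 salt=4 thread=2
After 9 (craft thread): bone=2 mortar=3 rubber=3 thread=3
After 10 (craft mortar): bone=2 mortar=6 rubber=2 thread=3
After 11 (craft mortar): bone=2 mortar=9 rubber=1 thread=3
After 12 (craft mortar): bone=2 mortar=12 thread=3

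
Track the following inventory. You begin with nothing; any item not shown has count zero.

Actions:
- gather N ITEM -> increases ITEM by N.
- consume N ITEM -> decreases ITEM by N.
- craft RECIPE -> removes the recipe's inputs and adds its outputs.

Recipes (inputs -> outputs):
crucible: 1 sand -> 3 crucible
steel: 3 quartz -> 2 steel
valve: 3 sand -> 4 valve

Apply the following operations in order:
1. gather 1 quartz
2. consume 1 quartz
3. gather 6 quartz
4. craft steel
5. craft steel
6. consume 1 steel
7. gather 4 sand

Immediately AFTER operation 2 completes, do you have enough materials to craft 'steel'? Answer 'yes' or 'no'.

Answer: no

Derivation:
After 1 (gather 1 quartz): quartz=1
After 2 (consume 1 quartz): (empty)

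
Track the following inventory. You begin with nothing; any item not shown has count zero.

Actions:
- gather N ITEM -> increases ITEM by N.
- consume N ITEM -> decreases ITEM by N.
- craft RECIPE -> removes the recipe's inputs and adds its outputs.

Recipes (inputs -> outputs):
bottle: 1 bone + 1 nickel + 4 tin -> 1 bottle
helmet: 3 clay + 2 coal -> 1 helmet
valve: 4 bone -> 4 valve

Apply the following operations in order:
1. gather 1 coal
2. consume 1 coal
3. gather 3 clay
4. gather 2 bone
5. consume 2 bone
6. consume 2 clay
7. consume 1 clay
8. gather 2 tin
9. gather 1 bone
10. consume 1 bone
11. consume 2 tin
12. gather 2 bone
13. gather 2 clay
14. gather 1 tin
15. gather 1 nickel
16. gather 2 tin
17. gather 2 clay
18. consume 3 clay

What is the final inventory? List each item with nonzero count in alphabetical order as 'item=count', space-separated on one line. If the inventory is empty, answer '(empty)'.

Answer: bone=2 clay=1 nickel=1 tin=3

Derivation:
After 1 (gather 1 coal): coal=1
After 2 (consume 1 coal): (empty)
After 3 (gather 3 clay): clay=3
After 4 (gather 2 bone): bone=2 clay=3
After 5 (consume 2 bone): clay=3
After 6 (consume 2 clay): clay=1
After 7 (consume 1 clay): (empty)
After 8 (gather 2 tin): tin=2
After 9 (gather 1 bone): bone=1 tin=2
After 10 (consume 1 bone): tin=2
After 11 (consume 2 tin): (empty)
After 12 (gather 2 bone): bone=2
After 13 (gather 2 clay): bone=2 clay=2
After 14 (gather 1 tin): bone=2 clay=2 tin=1
After 15 (gather 1 nickel): bone=2 clay=2 nickel=1 tin=1
After 16 (gather 2 tin): bone=2 clay=2 nickel=1 tin=3
After 17 (gather 2 clay): bone=2 clay=4 nickel=1 tin=3
After 18 (consume 3 clay): bone=2 clay=1 nickel=1 tin=3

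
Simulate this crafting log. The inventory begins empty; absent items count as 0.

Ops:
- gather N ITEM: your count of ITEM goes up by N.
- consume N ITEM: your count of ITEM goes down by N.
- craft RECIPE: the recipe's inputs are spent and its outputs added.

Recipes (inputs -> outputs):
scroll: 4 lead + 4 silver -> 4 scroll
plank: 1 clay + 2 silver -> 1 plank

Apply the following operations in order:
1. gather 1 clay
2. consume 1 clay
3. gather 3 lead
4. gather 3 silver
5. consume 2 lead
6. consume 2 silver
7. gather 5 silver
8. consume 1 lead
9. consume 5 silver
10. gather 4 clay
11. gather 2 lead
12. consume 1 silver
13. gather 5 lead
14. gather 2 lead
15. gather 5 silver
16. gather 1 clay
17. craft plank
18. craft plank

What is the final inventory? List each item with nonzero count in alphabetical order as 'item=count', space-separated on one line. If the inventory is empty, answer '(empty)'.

After 1 (gather 1 clay): clay=1
After 2 (consume 1 clay): (empty)
After 3 (gather 3 lead): lead=3
After 4 (gather 3 silver): lead=3 silver=3
After 5 (consume 2 lead): lead=1 silver=3
After 6 (consume 2 silver): lead=1 silver=1
After 7 (gather 5 silver): lead=1 silver=6
After 8 (consume 1 lead): silver=6
After 9 (consume 5 silver): silver=1
After 10 (gather 4 clay): clay=4 silver=1
After 11 (gather 2 lead): clay=4 lead=2 silver=1
After 12 (consume 1 silver): clay=4 lead=2
After 13 (gather 5 lead): clay=4 lead=7
After 14 (gather 2 lead): clay=4 lead=9
After 15 (gather 5 silver): clay=4 lead=9 silver=5
After 16 (gather 1 clay): clay=5 lead=9 silver=5
After 17 (craft plank): clay=4 lead=9 plank=1 silver=3
After 18 (craft plank): clay=3 lead=9 plank=2 silver=1

Answer: clay=3 lead=9 plank=2 silver=1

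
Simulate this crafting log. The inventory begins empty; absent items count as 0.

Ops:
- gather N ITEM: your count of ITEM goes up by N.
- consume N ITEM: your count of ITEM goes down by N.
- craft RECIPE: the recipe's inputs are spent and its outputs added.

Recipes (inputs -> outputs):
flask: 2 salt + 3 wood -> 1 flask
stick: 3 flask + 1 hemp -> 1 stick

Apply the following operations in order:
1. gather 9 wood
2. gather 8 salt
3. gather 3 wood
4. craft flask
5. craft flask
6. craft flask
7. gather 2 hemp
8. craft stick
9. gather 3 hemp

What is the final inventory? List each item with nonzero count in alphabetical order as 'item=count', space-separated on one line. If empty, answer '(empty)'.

After 1 (gather 9 wood): wood=9
After 2 (gather 8 salt): salt=8 wood=9
After 3 (gather 3 wood): salt=8 wood=12
After 4 (craft flask): flask=1 salt=6 wood=9
After 5 (craft flask): flask=2 salt=4 wood=6
After 6 (craft flask): flask=3 salt=2 wood=3
After 7 (gather 2 hemp): flask=3 hemp=2 salt=2 wood=3
After 8 (craft stick): hemp=1 salt=2 stick=1 wood=3
After 9 (gather 3 hemp): hemp=4 salt=2 stick=1 wood=3

Answer: hemp=4 salt=2 stick=1 wood=3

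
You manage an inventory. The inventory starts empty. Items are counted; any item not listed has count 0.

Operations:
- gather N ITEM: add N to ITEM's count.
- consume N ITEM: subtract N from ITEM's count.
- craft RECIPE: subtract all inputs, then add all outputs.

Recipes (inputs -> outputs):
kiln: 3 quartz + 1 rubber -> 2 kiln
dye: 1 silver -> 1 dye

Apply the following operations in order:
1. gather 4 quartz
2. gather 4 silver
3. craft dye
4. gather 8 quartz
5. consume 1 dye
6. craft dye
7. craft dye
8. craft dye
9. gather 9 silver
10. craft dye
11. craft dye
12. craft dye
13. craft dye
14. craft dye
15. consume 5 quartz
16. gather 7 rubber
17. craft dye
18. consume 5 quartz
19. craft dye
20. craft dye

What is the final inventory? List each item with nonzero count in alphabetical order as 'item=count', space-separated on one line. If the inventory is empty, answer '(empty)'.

Answer: dye=11 quartz=2 rubber=7 silver=1

Derivation:
After 1 (gather 4 quartz): quartz=4
After 2 (gather 4 silver): quartz=4 silver=4
After 3 (craft dye): dye=1 quartz=4 silver=3
After 4 (gather 8 quartz): dye=1 quartz=12 silver=3
After 5 (consume 1 dye): quartz=12 silver=3
After 6 (craft dye): dye=1 quartz=12 silver=2
After 7 (craft dye): dye=2 quartz=12 silver=1
After 8 (craft dye): dye=3 quartz=12
After 9 (gather 9 silver): dye=3 quartz=12 silver=9
After 10 (craft dye): dye=4 quartz=12 silver=8
After 11 (craft dye): dye=5 quartz=12 silver=7
After 12 (craft dye): dye=6 quartz=12 silver=6
After 13 (craft dye): dye=7 quartz=12 silver=5
After 14 (craft dye): dye=8 quartz=12 silver=4
After 15 (consume 5 quartz): dye=8 quartz=7 silver=4
After 16 (gather 7 rubber): dye=8 quartz=7 rubber=7 silver=4
After 17 (craft dye): dye=9 quartz=7 rubber=7 silver=3
After 18 (consume 5 quartz): dye=9 quartz=2 rubber=7 silver=3
After 19 (craft dye): dye=10 quartz=2 rubber=7 silver=2
After 20 (craft dye): dye=11 quartz=2 rubber=7 silver=1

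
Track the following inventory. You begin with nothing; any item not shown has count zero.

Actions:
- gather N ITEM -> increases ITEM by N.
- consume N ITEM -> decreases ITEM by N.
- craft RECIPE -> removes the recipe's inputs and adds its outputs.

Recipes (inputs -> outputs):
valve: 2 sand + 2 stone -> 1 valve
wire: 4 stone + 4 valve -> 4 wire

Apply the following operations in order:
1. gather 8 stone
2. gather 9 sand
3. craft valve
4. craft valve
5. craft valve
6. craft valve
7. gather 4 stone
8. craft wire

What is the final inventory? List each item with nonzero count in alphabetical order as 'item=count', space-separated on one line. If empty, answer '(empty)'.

Answer: sand=1 wire=4

Derivation:
After 1 (gather 8 stone): stone=8
After 2 (gather 9 sand): sand=9 stone=8
After 3 (craft valve): sand=7 stone=6 valve=1
After 4 (craft valve): sand=5 stone=4 valve=2
After 5 (craft valve): sand=3 stone=2 valve=3
After 6 (craft valve): sand=1 valve=4
After 7 (gather 4 stone): sand=1 stone=4 valve=4
After 8 (craft wire): sand=1 wire=4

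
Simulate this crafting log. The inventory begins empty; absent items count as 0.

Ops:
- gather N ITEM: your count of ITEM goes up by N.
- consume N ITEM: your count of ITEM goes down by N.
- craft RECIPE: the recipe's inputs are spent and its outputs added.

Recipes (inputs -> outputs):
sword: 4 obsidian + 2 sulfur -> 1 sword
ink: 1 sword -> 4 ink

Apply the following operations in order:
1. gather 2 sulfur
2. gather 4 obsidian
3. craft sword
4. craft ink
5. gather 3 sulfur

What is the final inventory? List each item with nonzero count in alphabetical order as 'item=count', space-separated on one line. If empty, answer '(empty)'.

Answer: ink=4 sulfur=3

Derivation:
After 1 (gather 2 sulfur): sulfur=2
After 2 (gather 4 obsidian): obsidian=4 sulfur=2
After 3 (craft sword): sword=1
After 4 (craft ink): ink=4
After 5 (gather 3 sulfur): ink=4 sulfur=3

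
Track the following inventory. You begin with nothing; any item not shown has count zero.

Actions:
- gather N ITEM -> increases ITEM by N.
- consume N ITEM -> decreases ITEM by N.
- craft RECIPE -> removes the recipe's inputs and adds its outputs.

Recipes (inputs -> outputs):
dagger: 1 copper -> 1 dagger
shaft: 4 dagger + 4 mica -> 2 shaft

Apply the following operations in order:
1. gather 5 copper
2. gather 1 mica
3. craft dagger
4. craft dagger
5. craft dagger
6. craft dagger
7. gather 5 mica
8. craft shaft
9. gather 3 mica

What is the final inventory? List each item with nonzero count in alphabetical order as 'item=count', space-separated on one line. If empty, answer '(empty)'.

After 1 (gather 5 copper): copper=5
After 2 (gather 1 mica): copper=5 mica=1
After 3 (craft dagger): copper=4 dagger=1 mica=1
After 4 (craft dagger): copper=3 dagger=2 mica=1
After 5 (craft dagger): copper=2 dagger=3 mica=1
After 6 (craft dagger): copper=1 dagger=4 mica=1
After 7 (gather 5 mica): copper=1 dagger=4 mica=6
After 8 (craft shaft): copper=1 mica=2 shaft=2
After 9 (gather 3 mica): copper=1 mica=5 shaft=2

Answer: copper=1 mica=5 shaft=2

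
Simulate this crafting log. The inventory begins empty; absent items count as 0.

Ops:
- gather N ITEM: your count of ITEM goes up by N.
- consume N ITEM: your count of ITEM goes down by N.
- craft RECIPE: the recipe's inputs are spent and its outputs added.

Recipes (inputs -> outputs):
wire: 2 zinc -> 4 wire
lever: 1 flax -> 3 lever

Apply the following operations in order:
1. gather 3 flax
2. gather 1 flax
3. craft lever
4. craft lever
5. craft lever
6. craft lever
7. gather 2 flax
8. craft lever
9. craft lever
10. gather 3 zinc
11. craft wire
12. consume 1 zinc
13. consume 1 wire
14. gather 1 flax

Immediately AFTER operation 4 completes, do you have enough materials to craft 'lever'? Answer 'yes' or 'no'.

After 1 (gather 3 flax): flax=3
After 2 (gather 1 flax): flax=4
After 3 (craft lever): flax=3 lever=3
After 4 (craft lever): flax=2 lever=6

Answer: yes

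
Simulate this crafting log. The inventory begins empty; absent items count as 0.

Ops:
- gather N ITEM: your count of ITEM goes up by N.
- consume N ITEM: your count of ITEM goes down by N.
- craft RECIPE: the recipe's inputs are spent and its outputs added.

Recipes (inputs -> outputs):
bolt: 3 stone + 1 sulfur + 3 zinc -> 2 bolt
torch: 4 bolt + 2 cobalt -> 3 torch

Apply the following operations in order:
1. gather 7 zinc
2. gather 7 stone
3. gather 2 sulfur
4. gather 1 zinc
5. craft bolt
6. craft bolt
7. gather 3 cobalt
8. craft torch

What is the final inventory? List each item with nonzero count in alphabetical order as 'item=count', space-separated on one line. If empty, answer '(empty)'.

Answer: cobalt=1 stone=1 torch=3 zinc=2

Derivation:
After 1 (gather 7 zinc): zinc=7
After 2 (gather 7 stone): stone=7 zinc=7
After 3 (gather 2 sulfur): stone=7 sulfur=2 zinc=7
After 4 (gather 1 zinc): stone=7 sulfur=2 zinc=8
After 5 (craft bolt): bolt=2 stone=4 sulfur=1 zinc=5
After 6 (craft bolt): bolt=4 stone=1 zinc=2
After 7 (gather 3 cobalt): bolt=4 cobalt=3 stone=1 zinc=2
After 8 (craft torch): cobalt=1 stone=1 torch=3 zinc=2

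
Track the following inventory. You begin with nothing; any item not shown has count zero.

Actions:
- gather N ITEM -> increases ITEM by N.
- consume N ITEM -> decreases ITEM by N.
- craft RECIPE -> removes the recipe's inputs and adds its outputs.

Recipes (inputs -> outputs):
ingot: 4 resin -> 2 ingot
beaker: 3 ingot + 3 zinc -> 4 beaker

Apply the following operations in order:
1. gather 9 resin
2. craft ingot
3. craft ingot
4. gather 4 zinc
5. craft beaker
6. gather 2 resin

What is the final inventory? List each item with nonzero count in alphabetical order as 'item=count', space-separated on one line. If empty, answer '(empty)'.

Answer: beaker=4 ingot=1 resin=3 zinc=1

Derivation:
After 1 (gather 9 resin): resin=9
After 2 (craft ingot): ingot=2 resin=5
After 3 (craft ingot): ingot=4 resin=1
After 4 (gather 4 zinc): ingot=4 resin=1 zinc=4
After 5 (craft beaker): beaker=4 ingot=1 resin=1 zinc=1
After 6 (gather 2 resin): beaker=4 ingot=1 resin=3 zinc=1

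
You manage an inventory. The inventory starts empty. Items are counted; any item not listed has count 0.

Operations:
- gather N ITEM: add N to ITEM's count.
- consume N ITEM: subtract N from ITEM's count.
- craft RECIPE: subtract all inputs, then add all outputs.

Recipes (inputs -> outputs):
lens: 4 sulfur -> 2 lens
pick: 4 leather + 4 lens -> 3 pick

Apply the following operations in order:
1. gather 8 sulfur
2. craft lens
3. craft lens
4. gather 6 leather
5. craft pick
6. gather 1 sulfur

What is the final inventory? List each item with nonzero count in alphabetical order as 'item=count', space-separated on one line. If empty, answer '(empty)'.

Answer: leather=2 pick=3 sulfur=1

Derivation:
After 1 (gather 8 sulfur): sulfur=8
After 2 (craft lens): lens=2 sulfur=4
After 3 (craft lens): lens=4
After 4 (gather 6 leather): leather=6 lens=4
After 5 (craft pick): leather=2 pick=3
After 6 (gather 1 sulfur): leather=2 pick=3 sulfur=1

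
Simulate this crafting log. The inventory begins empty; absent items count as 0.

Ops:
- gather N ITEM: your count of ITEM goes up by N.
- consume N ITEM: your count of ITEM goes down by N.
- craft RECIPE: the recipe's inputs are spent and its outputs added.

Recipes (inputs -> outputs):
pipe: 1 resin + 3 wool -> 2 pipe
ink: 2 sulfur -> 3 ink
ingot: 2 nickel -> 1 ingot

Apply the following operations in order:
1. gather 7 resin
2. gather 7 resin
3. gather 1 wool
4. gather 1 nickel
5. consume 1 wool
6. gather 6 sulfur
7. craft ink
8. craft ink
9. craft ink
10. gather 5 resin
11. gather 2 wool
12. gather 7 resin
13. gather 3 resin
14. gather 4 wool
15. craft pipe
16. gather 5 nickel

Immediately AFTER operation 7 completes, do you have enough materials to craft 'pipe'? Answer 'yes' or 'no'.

Answer: no

Derivation:
After 1 (gather 7 resin): resin=7
After 2 (gather 7 resin): resin=14
After 3 (gather 1 wool): resin=14 wool=1
After 4 (gather 1 nickel): nickel=1 resin=14 wool=1
After 5 (consume 1 wool): nickel=1 resin=14
After 6 (gather 6 sulfur): nickel=1 resin=14 sulfur=6
After 7 (craft ink): ink=3 nickel=1 resin=14 sulfur=4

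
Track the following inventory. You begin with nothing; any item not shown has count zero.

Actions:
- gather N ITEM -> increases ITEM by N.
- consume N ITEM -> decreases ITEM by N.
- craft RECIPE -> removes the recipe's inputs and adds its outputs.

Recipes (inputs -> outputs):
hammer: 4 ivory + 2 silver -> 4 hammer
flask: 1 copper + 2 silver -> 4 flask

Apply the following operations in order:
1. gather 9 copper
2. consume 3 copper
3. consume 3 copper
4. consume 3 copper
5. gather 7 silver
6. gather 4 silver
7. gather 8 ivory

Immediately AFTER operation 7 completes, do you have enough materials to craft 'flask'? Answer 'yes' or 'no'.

Answer: no

Derivation:
After 1 (gather 9 copper): copper=9
After 2 (consume 3 copper): copper=6
After 3 (consume 3 copper): copper=3
After 4 (consume 3 copper): (empty)
After 5 (gather 7 silver): silver=7
After 6 (gather 4 silver): silver=11
After 7 (gather 8 ivory): ivory=8 silver=11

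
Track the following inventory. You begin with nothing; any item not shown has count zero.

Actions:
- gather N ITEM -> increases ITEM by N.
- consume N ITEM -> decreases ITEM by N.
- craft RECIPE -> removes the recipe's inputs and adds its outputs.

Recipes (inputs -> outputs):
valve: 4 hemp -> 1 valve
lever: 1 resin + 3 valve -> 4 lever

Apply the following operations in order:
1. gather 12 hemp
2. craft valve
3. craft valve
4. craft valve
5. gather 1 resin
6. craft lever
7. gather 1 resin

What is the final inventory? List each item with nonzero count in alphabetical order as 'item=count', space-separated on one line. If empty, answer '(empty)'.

After 1 (gather 12 hemp): hemp=12
After 2 (craft valve): hemp=8 valve=1
After 3 (craft valve): hemp=4 valve=2
After 4 (craft valve): valve=3
After 5 (gather 1 resin): resin=1 valve=3
After 6 (craft lever): lever=4
After 7 (gather 1 resin): lever=4 resin=1

Answer: lever=4 resin=1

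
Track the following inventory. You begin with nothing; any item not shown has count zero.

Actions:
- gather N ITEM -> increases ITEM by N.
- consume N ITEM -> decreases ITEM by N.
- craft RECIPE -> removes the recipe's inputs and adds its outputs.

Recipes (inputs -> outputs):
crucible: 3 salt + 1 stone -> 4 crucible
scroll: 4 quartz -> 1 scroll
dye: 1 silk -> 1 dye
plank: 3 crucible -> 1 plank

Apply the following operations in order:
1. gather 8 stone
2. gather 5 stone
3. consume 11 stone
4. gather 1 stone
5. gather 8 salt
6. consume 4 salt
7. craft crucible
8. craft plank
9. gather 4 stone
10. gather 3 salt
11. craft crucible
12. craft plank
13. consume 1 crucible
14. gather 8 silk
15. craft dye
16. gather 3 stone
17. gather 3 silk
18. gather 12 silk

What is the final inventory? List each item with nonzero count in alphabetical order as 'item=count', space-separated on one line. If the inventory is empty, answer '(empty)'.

Answer: crucible=1 dye=1 plank=2 salt=1 silk=22 stone=8

Derivation:
After 1 (gather 8 stone): stone=8
After 2 (gather 5 stone): stone=13
After 3 (consume 11 stone): stone=2
After 4 (gather 1 stone): stone=3
After 5 (gather 8 salt): salt=8 stone=3
After 6 (consume 4 salt): salt=4 stone=3
After 7 (craft crucible): crucible=4 salt=1 stone=2
After 8 (craft plank): crucible=1 plank=1 salt=1 stone=2
After 9 (gather 4 stone): crucible=1 plank=1 salt=1 stone=6
After 10 (gather 3 salt): crucible=1 plank=1 salt=4 stone=6
After 11 (craft crucible): crucible=5 plank=1 salt=1 stone=5
After 12 (craft plank): crucible=2 plank=2 salt=1 stone=5
After 13 (consume 1 crucible): crucible=1 plank=2 salt=1 stone=5
After 14 (gather 8 silk): crucible=1 plank=2 salt=1 silk=8 stone=5
After 15 (craft dye): crucible=1 dye=1 plank=2 salt=1 silk=7 stone=5
After 16 (gather 3 stone): crucible=1 dye=1 plank=2 salt=1 silk=7 stone=8
After 17 (gather 3 silk): crucible=1 dye=1 plank=2 salt=1 silk=10 stone=8
After 18 (gather 12 silk): crucible=1 dye=1 plank=2 salt=1 silk=22 stone=8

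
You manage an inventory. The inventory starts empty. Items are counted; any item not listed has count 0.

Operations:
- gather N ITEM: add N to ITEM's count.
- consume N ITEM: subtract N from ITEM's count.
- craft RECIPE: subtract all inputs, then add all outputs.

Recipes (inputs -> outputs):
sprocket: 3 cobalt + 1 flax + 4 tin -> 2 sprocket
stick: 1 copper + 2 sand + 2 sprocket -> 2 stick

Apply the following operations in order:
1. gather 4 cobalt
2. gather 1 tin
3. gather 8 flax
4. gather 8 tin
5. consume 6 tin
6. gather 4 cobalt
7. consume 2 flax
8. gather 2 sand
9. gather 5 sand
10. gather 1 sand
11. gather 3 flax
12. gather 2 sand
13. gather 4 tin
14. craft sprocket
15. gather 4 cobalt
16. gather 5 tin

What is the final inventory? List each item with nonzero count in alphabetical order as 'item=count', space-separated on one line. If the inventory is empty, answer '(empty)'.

Answer: cobalt=9 flax=8 sand=10 sprocket=2 tin=8

Derivation:
After 1 (gather 4 cobalt): cobalt=4
After 2 (gather 1 tin): cobalt=4 tin=1
After 3 (gather 8 flax): cobalt=4 flax=8 tin=1
After 4 (gather 8 tin): cobalt=4 flax=8 tin=9
After 5 (consume 6 tin): cobalt=4 flax=8 tin=3
After 6 (gather 4 cobalt): cobalt=8 flax=8 tin=3
After 7 (consume 2 flax): cobalt=8 flax=6 tin=3
After 8 (gather 2 sand): cobalt=8 flax=6 sand=2 tin=3
After 9 (gather 5 sand): cobalt=8 flax=6 sand=7 tin=3
After 10 (gather 1 sand): cobalt=8 flax=6 sand=8 tin=3
After 11 (gather 3 flax): cobalt=8 flax=9 sand=8 tin=3
After 12 (gather 2 sand): cobalt=8 flax=9 sand=10 tin=3
After 13 (gather 4 tin): cobalt=8 flax=9 sand=10 tin=7
After 14 (craft sprocket): cobalt=5 flax=8 sand=10 sprocket=2 tin=3
After 15 (gather 4 cobalt): cobalt=9 flax=8 sand=10 sprocket=2 tin=3
After 16 (gather 5 tin): cobalt=9 flax=8 sand=10 sprocket=2 tin=8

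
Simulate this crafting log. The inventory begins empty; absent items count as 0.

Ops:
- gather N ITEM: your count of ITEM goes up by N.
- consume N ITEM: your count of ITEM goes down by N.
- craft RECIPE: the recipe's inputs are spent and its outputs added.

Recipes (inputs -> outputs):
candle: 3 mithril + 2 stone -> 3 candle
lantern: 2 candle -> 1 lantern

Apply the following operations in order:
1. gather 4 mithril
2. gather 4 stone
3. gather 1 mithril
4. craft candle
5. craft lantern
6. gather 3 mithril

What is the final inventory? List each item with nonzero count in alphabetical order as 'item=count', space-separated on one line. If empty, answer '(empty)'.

After 1 (gather 4 mithril): mithril=4
After 2 (gather 4 stone): mithril=4 stone=4
After 3 (gather 1 mithril): mithril=5 stone=4
After 4 (craft candle): candle=3 mithril=2 stone=2
After 5 (craft lantern): candle=1 lantern=1 mithril=2 stone=2
After 6 (gather 3 mithril): candle=1 lantern=1 mithril=5 stone=2

Answer: candle=1 lantern=1 mithril=5 stone=2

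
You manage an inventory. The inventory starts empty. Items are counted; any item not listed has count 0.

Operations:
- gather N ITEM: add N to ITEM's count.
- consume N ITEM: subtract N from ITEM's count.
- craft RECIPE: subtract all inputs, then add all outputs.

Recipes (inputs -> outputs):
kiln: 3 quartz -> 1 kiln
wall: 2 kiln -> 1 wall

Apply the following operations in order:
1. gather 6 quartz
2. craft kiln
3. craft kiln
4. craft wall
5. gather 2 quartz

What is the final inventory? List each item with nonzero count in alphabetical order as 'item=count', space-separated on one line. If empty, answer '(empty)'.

After 1 (gather 6 quartz): quartz=6
After 2 (craft kiln): kiln=1 quartz=3
After 3 (craft kiln): kiln=2
After 4 (craft wall): wall=1
After 5 (gather 2 quartz): quartz=2 wall=1

Answer: quartz=2 wall=1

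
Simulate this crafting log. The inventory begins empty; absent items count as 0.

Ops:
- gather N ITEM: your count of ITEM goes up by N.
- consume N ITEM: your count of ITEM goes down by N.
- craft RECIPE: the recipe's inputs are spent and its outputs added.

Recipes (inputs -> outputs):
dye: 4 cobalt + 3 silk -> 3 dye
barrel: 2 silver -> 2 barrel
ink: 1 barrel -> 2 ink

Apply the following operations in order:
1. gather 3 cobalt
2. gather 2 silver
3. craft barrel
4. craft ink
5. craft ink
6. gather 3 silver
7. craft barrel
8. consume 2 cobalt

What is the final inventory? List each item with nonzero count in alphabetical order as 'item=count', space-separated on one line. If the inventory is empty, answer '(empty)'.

After 1 (gather 3 cobalt): cobalt=3
After 2 (gather 2 silver): cobalt=3 silver=2
After 3 (craft barrel): barrel=2 cobalt=3
After 4 (craft ink): barrel=1 cobalt=3 ink=2
After 5 (craft ink): cobalt=3 ink=4
After 6 (gather 3 silver): cobalt=3 ink=4 silver=3
After 7 (craft barrel): barrel=2 cobalt=3 ink=4 silver=1
After 8 (consume 2 cobalt): barrel=2 cobalt=1 ink=4 silver=1

Answer: barrel=2 cobalt=1 ink=4 silver=1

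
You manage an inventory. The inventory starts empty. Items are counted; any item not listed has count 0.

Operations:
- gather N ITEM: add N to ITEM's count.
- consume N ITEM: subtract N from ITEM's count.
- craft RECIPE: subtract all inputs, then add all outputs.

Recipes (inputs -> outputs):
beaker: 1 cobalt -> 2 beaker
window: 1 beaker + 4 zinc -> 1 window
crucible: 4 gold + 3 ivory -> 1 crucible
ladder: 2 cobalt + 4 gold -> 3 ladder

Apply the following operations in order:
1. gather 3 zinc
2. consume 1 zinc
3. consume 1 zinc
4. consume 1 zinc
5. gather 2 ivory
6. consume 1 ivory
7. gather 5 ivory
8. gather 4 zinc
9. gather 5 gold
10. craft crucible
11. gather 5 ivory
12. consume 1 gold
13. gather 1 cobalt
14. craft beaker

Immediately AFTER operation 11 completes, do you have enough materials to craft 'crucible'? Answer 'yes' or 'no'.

Answer: no

Derivation:
After 1 (gather 3 zinc): zinc=3
After 2 (consume 1 zinc): zinc=2
After 3 (consume 1 zinc): zinc=1
After 4 (consume 1 zinc): (empty)
After 5 (gather 2 ivory): ivory=2
After 6 (consume 1 ivory): ivory=1
After 7 (gather 5 ivory): ivory=6
After 8 (gather 4 zinc): ivory=6 zinc=4
After 9 (gather 5 gold): gold=5 ivory=6 zinc=4
After 10 (craft crucible): crucible=1 gold=1 ivory=3 zinc=4
After 11 (gather 5 ivory): crucible=1 gold=1 ivory=8 zinc=4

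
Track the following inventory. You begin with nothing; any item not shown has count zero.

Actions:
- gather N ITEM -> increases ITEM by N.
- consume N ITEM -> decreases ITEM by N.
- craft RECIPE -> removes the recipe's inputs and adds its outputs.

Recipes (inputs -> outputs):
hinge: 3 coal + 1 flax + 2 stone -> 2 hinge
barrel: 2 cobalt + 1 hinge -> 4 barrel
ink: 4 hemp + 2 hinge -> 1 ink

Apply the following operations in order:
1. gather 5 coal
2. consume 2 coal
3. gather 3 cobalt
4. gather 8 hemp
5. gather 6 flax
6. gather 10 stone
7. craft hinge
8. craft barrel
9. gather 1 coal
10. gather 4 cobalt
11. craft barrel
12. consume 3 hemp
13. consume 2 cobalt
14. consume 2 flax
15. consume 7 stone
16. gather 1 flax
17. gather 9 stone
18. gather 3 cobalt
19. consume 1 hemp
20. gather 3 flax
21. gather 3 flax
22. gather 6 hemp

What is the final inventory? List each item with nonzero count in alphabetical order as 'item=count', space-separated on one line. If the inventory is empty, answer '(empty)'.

Answer: barrel=8 coal=1 cobalt=4 flax=10 hemp=10 stone=10

Derivation:
After 1 (gather 5 coal): coal=5
After 2 (consume 2 coal): coal=3
After 3 (gather 3 cobalt): coal=3 cobalt=3
After 4 (gather 8 hemp): coal=3 cobalt=3 hemp=8
After 5 (gather 6 flax): coal=3 cobalt=3 flax=6 hemp=8
After 6 (gather 10 stone): coal=3 cobalt=3 flax=6 hemp=8 stone=10
After 7 (craft hinge): cobalt=3 flax=5 hemp=8 hinge=2 stone=8
After 8 (craft barrel): barrel=4 cobalt=1 flax=5 hemp=8 hinge=1 stone=8
After 9 (gather 1 coal): barrel=4 coal=1 cobalt=1 flax=5 hemp=8 hinge=1 stone=8
After 10 (gather 4 cobalt): barrel=4 coal=1 cobalt=5 flax=5 hemp=8 hinge=1 stone=8
After 11 (craft barrel): barrel=8 coal=1 cobalt=3 flax=5 hemp=8 stone=8
After 12 (consume 3 hemp): barrel=8 coal=1 cobalt=3 flax=5 hemp=5 stone=8
After 13 (consume 2 cobalt): barrel=8 coal=1 cobalt=1 flax=5 hemp=5 stone=8
After 14 (consume 2 flax): barrel=8 coal=1 cobalt=1 flax=3 hemp=5 stone=8
After 15 (consume 7 stone): barrel=8 coal=1 cobalt=1 flax=3 hemp=5 stone=1
After 16 (gather 1 flax): barrel=8 coal=1 cobalt=1 flax=4 hemp=5 stone=1
After 17 (gather 9 stone): barrel=8 coal=1 cobalt=1 flax=4 hemp=5 stone=10
After 18 (gather 3 cobalt): barrel=8 coal=1 cobalt=4 flax=4 hemp=5 stone=10
After 19 (consume 1 hemp): barrel=8 coal=1 cobalt=4 flax=4 hemp=4 stone=10
After 20 (gather 3 flax): barrel=8 coal=1 cobalt=4 flax=7 hemp=4 stone=10
After 21 (gather 3 flax): barrel=8 coal=1 cobalt=4 flax=10 hemp=4 stone=10
After 22 (gather 6 hemp): barrel=8 coal=1 cobalt=4 flax=10 hemp=10 stone=10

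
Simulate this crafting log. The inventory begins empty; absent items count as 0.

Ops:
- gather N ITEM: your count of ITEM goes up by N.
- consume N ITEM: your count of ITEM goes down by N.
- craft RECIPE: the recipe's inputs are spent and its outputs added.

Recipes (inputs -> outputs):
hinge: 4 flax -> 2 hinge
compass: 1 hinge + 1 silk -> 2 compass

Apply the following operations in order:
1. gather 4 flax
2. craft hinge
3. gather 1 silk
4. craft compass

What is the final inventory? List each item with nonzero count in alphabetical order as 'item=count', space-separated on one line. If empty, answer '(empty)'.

Answer: compass=2 hinge=1

Derivation:
After 1 (gather 4 flax): flax=4
After 2 (craft hinge): hinge=2
After 3 (gather 1 silk): hinge=2 silk=1
After 4 (craft compass): compass=2 hinge=1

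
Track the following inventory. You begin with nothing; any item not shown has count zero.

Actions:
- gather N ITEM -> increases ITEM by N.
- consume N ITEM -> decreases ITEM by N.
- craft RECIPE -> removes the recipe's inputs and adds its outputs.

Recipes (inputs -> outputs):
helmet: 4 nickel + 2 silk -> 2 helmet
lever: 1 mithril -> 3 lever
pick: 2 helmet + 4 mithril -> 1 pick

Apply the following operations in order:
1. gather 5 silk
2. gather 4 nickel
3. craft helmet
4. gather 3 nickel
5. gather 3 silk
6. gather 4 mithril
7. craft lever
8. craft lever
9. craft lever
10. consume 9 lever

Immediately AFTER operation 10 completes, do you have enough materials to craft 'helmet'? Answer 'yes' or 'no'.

After 1 (gather 5 silk): silk=5
After 2 (gather 4 nickel): nickel=4 silk=5
After 3 (craft helmet): helmet=2 silk=3
After 4 (gather 3 nickel): helmet=2 nickel=3 silk=3
After 5 (gather 3 silk): helmet=2 nickel=3 silk=6
After 6 (gather 4 mithril): helmet=2 mithril=4 nickel=3 silk=6
After 7 (craft lever): helmet=2 lever=3 mithril=3 nickel=3 silk=6
After 8 (craft lever): helmet=2 lever=6 mithril=2 nickel=3 silk=6
After 9 (craft lever): helmet=2 lever=9 mithril=1 nickel=3 silk=6
After 10 (consume 9 lever): helmet=2 mithril=1 nickel=3 silk=6

Answer: no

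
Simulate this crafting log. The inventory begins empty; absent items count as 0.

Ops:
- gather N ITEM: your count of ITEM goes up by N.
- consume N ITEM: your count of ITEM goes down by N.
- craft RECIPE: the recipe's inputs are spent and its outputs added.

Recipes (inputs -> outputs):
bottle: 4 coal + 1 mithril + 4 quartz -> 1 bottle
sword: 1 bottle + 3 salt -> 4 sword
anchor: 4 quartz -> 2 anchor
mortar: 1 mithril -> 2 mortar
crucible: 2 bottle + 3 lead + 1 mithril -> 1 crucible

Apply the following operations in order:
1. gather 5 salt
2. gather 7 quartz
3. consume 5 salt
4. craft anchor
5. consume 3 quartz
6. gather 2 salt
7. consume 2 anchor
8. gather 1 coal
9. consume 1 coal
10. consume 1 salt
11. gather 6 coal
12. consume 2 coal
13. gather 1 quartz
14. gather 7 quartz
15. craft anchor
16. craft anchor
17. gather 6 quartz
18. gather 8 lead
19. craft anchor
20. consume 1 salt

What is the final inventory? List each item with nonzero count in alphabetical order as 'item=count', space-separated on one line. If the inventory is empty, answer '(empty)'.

Answer: anchor=6 coal=4 lead=8 quartz=2

Derivation:
After 1 (gather 5 salt): salt=5
After 2 (gather 7 quartz): quartz=7 salt=5
After 3 (consume 5 salt): quartz=7
After 4 (craft anchor): anchor=2 quartz=3
After 5 (consume 3 quartz): anchor=2
After 6 (gather 2 salt): anchor=2 salt=2
After 7 (consume 2 anchor): salt=2
After 8 (gather 1 coal): coal=1 salt=2
After 9 (consume 1 coal): salt=2
After 10 (consume 1 salt): salt=1
After 11 (gather 6 coal): coal=6 salt=1
After 12 (consume 2 coal): coal=4 salt=1
After 13 (gather 1 quartz): coal=4 quartz=1 salt=1
After 14 (gather 7 quartz): coal=4 quartz=8 salt=1
After 15 (craft anchor): anchor=2 coal=4 quartz=4 salt=1
After 16 (craft anchor): anchor=4 coal=4 salt=1
After 17 (gather 6 quartz): anchor=4 coal=4 quartz=6 salt=1
After 18 (gather 8 lead): anchor=4 coal=4 lead=8 quartz=6 salt=1
After 19 (craft anchor): anchor=6 coal=4 lead=8 quartz=2 salt=1
After 20 (consume 1 salt): anchor=6 coal=4 lead=8 quartz=2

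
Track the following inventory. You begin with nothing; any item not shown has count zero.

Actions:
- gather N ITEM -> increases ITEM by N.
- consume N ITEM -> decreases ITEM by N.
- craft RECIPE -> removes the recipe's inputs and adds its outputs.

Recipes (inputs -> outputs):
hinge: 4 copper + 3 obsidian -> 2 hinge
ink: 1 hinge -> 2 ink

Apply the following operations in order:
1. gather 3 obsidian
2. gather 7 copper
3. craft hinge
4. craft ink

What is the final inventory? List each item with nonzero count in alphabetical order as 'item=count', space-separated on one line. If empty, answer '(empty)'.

Answer: copper=3 hinge=1 ink=2

Derivation:
After 1 (gather 3 obsidian): obsidian=3
After 2 (gather 7 copper): copper=7 obsidian=3
After 3 (craft hinge): copper=3 hinge=2
After 4 (craft ink): copper=3 hinge=1 ink=2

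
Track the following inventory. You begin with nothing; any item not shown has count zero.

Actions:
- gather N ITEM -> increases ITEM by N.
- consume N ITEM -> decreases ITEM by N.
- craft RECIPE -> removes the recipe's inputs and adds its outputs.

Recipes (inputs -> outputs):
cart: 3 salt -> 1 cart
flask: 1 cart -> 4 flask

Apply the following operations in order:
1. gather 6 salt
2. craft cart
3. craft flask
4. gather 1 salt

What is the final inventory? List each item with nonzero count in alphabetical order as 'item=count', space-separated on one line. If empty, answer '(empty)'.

After 1 (gather 6 salt): salt=6
After 2 (craft cart): cart=1 salt=3
After 3 (craft flask): flask=4 salt=3
After 4 (gather 1 salt): flask=4 salt=4

Answer: flask=4 salt=4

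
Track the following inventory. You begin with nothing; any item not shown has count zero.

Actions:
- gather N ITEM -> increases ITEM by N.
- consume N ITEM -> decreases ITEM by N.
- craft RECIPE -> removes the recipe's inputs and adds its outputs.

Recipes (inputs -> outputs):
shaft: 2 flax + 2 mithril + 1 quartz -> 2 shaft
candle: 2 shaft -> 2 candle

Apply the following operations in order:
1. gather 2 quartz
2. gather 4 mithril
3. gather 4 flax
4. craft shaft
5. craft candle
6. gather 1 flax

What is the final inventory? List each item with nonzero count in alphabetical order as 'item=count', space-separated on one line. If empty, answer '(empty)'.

Answer: candle=2 flax=3 mithril=2 quartz=1

Derivation:
After 1 (gather 2 quartz): quartz=2
After 2 (gather 4 mithril): mithril=4 quartz=2
After 3 (gather 4 flax): flax=4 mithril=4 quartz=2
After 4 (craft shaft): flax=2 mithril=2 quartz=1 shaft=2
After 5 (craft candle): candle=2 flax=2 mithril=2 quartz=1
After 6 (gather 1 flax): candle=2 flax=3 mithril=2 quartz=1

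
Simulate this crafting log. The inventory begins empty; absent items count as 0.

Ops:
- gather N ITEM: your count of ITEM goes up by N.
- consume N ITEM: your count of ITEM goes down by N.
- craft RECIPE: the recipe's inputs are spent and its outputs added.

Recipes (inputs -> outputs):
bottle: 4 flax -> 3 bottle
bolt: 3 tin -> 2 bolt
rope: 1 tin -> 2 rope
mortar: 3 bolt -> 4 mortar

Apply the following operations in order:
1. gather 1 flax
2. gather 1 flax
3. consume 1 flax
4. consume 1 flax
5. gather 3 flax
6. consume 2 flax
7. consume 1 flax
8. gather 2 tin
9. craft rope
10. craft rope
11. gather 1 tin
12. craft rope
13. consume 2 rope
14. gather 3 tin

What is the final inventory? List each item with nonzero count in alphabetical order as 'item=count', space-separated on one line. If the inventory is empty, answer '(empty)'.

Answer: rope=4 tin=3

Derivation:
After 1 (gather 1 flax): flax=1
After 2 (gather 1 flax): flax=2
After 3 (consume 1 flax): flax=1
After 4 (consume 1 flax): (empty)
After 5 (gather 3 flax): flax=3
After 6 (consume 2 flax): flax=1
After 7 (consume 1 flax): (empty)
After 8 (gather 2 tin): tin=2
After 9 (craft rope): rope=2 tin=1
After 10 (craft rope): rope=4
After 11 (gather 1 tin): rope=4 tin=1
After 12 (craft rope): rope=6
After 13 (consume 2 rope): rope=4
After 14 (gather 3 tin): rope=4 tin=3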